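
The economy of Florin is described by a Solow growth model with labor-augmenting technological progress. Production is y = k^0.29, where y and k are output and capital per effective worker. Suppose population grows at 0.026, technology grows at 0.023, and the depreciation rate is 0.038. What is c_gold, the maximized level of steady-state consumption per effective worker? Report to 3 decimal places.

c_gold ≈ 1.161

Break-even investment rate: n + g + δ = 0.026 + 0.023 + 0.038 = 0.087.
Maximizing c = f(k) − (n+g+δ)·k gives f'(k) = n+g+δ, i.e. 0.29·k^(0.29−1) = 0.087, so k_gold = (0.29/0.087)^(1/0.71) ≈ 5.4507.
y_gold = 5.4507^0.29 ≈ 1.6352.
c_gold = y_gold − (n+g+δ)·k_gold = 1.6352 − 0.087·5.4507 ≈ 1.1610.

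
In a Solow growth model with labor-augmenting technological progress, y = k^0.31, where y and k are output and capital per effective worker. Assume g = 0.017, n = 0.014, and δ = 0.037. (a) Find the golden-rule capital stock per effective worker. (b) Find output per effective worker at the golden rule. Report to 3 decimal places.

Break-even investment rate: n + g + δ = 0.014 + 0.017 + 0.037 = 0.068.
Golden rule sets MPK = n+g+δ: 0.31·k^(0.31−1) = 0.068, so k_gold = (0.31/0.068)^(1/0.69) ≈ 9.0128.
y_gold = 9.0128^0.31 ≈ 1.9770.

(a) k_gold ≈ 9.013; (b) y_gold ≈ 1.977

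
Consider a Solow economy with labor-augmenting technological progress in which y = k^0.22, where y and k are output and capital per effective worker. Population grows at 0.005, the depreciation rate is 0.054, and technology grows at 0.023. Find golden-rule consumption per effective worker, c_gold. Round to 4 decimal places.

c_gold ≈ 1.0303

Capital per effective worker breaks even when investment replaces (n + g + δ)·k; here n + g + δ = 0.082.
Maximizing c = f(k) − (n+g+δ)·k gives f'(k) = n+g+δ, i.e. 0.22·k^(0.22−1) = 0.082, so k_gold = (0.22/0.082)^(1/0.78) ≈ 3.5440.
y_gold = 3.5440^0.22 ≈ 1.3210.
c_gold = y_gold − (n+g+δ)·k_gold = 1.3210 − 0.082·3.5440 ≈ 1.0303.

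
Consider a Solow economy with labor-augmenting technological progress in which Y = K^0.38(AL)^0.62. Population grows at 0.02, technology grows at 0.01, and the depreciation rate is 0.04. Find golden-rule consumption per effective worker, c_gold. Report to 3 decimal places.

c_gold ≈ 1.749

Capital per effective worker breaks even when investment replaces (n + g + δ)·k; here n + g + δ = 0.07.
Maximizing c = f(k) − (n+g+δ)·k gives f'(k) = n+g+δ, i.e. 0.38·k^(0.38−1) = 0.07, so k_gold = (0.38/0.07)^(1/0.62) ≈ 15.3101.
y_gold = 15.3101^0.38 ≈ 2.8203.
c_gold = y_gold − (n+g+δ)·k_gold = 2.8203 − 0.07·15.3101 ≈ 1.7486.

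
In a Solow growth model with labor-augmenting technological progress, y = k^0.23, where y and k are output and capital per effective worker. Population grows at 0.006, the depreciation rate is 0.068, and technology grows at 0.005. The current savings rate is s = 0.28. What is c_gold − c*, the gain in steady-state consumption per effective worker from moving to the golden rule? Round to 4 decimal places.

Δc ≈ 0.0088

The effective depreciation rate is n + g + δ = 0.006 + 0.005 + 0.068 = 0.079.
Current steady state (s = 0.28): k* = (0.28/0.079)^(1/0.77) ≈ 5.1722, y* = 5.1722^0.23 ≈ 1.4593, c* = (1−0.28)·1.4593 ≈ 1.0507.
Setting f'(k) = n+g+δ gives 0.23·k^(0.23−1) = 0.079, hence k_gold = (0.23/0.079)^(1/0.77) ≈ 4.0062.
y_gold = 4.0062^0.23 ≈ 1.3760, c_gold = y_gold − 0.079·k_gold ≈ 1.0595.
Gain: Δc = 1.0595 − 1.0507 ≈ 0.0088.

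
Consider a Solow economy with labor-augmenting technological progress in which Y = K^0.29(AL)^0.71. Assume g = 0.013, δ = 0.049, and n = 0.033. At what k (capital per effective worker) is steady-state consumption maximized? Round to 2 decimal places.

k_gold ≈ 4.82

Capital per effective worker breaks even when investment replaces (n + g + δ)·k; here n + g + δ = 0.095.
At the golden rule the marginal product of capital equals n+g+δ: 0.29·k^(0.29−1) = 0.095. Solving, k_gold = (0.29/0.095)^(1/0.71) ≈ 4.8155.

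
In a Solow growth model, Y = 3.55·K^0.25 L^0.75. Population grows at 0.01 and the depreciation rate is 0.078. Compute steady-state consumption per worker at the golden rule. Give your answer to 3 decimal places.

n + δ = 0.01 + 0.078 = 0.088.
Golden rule sets MPK = n+δ: 0.25·3.55·k^(0.25−1) = 0.088, so k_gold = (0.25·3.55/0.088)^(1/0.75) ≈ 21.7895.
y_gold = 3.55·21.7895^0.25 ≈ 7.6699.
c_gold = y_gold − (n+δ)·k_gold = 7.6699 − 0.088·21.7895 ≈ 5.7524.

c_gold ≈ 5.752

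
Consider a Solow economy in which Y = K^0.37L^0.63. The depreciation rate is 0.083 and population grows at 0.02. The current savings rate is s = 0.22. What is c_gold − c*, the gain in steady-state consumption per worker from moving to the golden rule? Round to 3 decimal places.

Break-even investment rate: n + δ = 0.02 + 0.083 = 0.103.
Current steady state (s = 0.22): k* = (0.22/0.103)^(1/0.63) ≈ 3.3354, y* = 3.3354^0.37 ≈ 1.5616, c* = (1−0.22)·1.5616 ≈ 1.2180.
Maximizing c = f(k) − (n+δ)·k gives f'(k) = n+δ, i.e. 0.37·k^(0.37−1) = 0.103, so k_gold = (0.37/0.103)^(1/0.63) ≈ 7.6126.
y_gold = 7.6126^0.37 ≈ 2.1192, c_gold = y_gold − 0.103·k_gold ≈ 1.3351.
Gain: Δc = 1.3351 − 1.2180 ≈ 0.1170.

Δc ≈ 0.117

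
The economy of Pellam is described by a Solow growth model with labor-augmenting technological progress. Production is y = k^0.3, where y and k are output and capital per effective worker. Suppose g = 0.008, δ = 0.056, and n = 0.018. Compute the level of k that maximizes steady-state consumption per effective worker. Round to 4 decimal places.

k_gold ≈ 6.3786

Capital per effective worker breaks even when investment replaces (n + g + δ)·k; here n + g + δ = 0.082.
Setting f'(k) = n+g+δ gives 0.3·k^(0.3−1) = 0.082, hence k_gold = (0.3/0.082)^(1/0.7) ≈ 6.3786.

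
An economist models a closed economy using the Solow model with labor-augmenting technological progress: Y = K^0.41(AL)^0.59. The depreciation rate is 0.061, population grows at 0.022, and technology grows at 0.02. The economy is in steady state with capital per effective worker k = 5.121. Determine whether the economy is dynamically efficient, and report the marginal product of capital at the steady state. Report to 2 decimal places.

dynamically efficient; MPK ≈ 0.16

The effective depreciation rate is n + g + δ = 0.022 + 0.02 + 0.061 = 0.103.
MPK = 0.41·k^(0.41−1) = 0.41·5.121^(-0.59) ≈ 0.1564.
MPK > 0.103, so the economy is dynamically efficient (under-saving).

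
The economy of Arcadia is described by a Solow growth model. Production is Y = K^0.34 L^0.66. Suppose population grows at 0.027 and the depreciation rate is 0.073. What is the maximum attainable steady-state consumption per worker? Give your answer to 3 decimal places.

Capital per worker breaks even when investment replaces (n + δ)·k; here n + δ = 0.1.
Maximizing c = f(k) − (n+δ)·k gives f'(k) = n+δ, i.e. 0.34·k^(0.34−1) = 0.1, so k_gold = (0.34/0.1)^(1/0.66) ≈ 6.3866.
y_gold = 6.3866^0.34 ≈ 1.8784.
c_gold = y_gold − (n+δ)·k_gold = 1.8784 − 0.1·6.3866 ≈ 1.2398.

c_gold ≈ 1.240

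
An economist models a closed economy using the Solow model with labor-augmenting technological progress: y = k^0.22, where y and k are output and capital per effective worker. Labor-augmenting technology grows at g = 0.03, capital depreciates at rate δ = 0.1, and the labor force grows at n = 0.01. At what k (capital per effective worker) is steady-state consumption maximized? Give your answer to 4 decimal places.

The effective depreciation rate is n + g + δ = 0.01 + 0.03 + 0.1 = 0.14.
Maximizing c = f(k) − (n+g+δ)·k gives f'(k) = n+g+δ, i.e. 0.22·k^(0.22−1) = 0.14, so k_gold = (0.22/0.14)^(1/0.78) ≈ 1.7851.

k_gold ≈ 1.7851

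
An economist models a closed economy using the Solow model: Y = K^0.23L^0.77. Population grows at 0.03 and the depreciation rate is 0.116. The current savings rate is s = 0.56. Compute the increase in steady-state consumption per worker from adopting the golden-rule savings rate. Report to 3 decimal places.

The effective depreciation rate is n + δ = 0.03 + 0.116 = 0.146.
Current steady state (s = 0.56): k* = (0.56/0.146)^(1/0.77) ≈ 5.7310, y* = 5.7310^0.23 ≈ 1.4941, c* = (1−0.56)·1.4941 ≈ 0.6574.
Setting f'(k) = n+δ gives 0.23·k^(0.23−1) = 0.146, hence k_gold = (0.23/0.146)^(1/0.77) ≈ 1.8044.
y_gold = 1.8044^0.23 ≈ 1.1454, c_gold = y_gold − 0.146·k_gold ≈ 0.8820.
Gain: Δc = 0.8820 − 0.6574 ≈ 0.2245.

Δc ≈ 0.225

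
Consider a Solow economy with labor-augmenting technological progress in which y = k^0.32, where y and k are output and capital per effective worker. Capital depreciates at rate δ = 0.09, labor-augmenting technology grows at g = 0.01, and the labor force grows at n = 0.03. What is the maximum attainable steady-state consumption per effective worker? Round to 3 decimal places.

The effective depreciation rate is n + g + δ = 0.03 + 0.01 + 0.09 = 0.13.
Maximizing c = f(k) − (n+g+δ)·k gives f'(k) = n+g+δ, i.e. 0.32·k^(0.32−1) = 0.13, so k_gold = (0.32/0.13)^(1/0.68) ≈ 3.7610.
y_gold = 3.7610^0.32 ≈ 1.5279.
c_gold = y_gold − (n+g+δ)·k_gold = 1.5279 − 0.13·3.7610 ≈ 1.0390.

c_gold ≈ 1.039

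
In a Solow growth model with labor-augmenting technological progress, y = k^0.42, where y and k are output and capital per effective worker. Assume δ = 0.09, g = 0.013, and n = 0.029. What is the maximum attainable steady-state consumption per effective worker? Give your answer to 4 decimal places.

Break-even investment rate: n + g + δ = 0.029 + 0.013 + 0.09 = 0.132.
Maximizing c = f(k) − (n+g+δ)·k gives f'(k) = n+g+δ, i.e. 0.42·k^(0.42−1) = 0.132, so k_gold = (0.42/0.132)^(1/0.58) ≈ 7.3567.
y_gold = 7.3567^0.42 ≈ 2.3121.
c_gold = y_gold − (n+g+δ)·k_gold = 2.3121 − 0.132·7.3567 ≈ 1.3410.

c_gold ≈ 1.3410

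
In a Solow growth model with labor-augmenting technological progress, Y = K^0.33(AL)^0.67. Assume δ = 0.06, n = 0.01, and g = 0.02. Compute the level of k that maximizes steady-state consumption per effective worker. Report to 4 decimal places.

k_gold ≈ 6.9534

n + g + δ = 0.01 + 0.02 + 0.06 = 0.09.
Golden rule sets MPK = n+g+δ: 0.33·k^(0.33−1) = 0.09, so k_gold = (0.33/0.09)^(1/0.67) ≈ 6.9534.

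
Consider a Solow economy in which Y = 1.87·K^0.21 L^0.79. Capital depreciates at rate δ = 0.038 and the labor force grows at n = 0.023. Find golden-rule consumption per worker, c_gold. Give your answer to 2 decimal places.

c_gold ≈ 2.42

Capital per worker breaks even when investment replaces (n + δ)·k; here n + δ = 0.061.
At the golden rule the marginal product of capital equals n+δ: 0.21·1.87·k^(0.21−1) = 0.061. Solving, k_gold = (0.21·1.87/0.061)^(1/0.79) ≈ 10.5611.
y_gold = 1.87·10.5611^0.21 ≈ 3.0678.
c_gold = y_gold − (n+δ)·k_gold = 3.0678 − 0.061·10.5611 ≈ 2.4235.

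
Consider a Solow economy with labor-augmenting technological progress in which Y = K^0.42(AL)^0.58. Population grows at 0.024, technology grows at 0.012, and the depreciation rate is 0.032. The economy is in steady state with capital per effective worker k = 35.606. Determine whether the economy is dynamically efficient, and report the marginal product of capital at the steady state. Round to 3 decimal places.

Capital per effective worker breaks even when investment replaces (n + g + δ)·k; here n + g + δ = 0.068.
MPK = 0.42·k^(0.42−1) = 0.42·35.606^(-0.58) ≈ 0.0529.
MPK < 0.068, so the economy is dynamically inefficient (over-saving).

dynamically inefficient; MPK ≈ 0.053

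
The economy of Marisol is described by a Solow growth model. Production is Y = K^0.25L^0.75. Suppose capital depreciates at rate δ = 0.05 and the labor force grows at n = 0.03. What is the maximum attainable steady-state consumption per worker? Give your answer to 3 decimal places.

c_gold ≈ 1.097

The effective depreciation rate is n + δ = 0.03 + 0.05 = 0.08.
Setting f'(k) = n+δ gives 0.25·k^(0.25−1) = 0.08, hence k_gold = (0.25/0.08)^(1/0.75) ≈ 4.5688.
y_gold = 4.5688^0.25 ≈ 1.4620.
c_gold = y_gold − (n+δ)·k_gold = 1.4620 − 0.08·4.5688 ≈ 1.0965.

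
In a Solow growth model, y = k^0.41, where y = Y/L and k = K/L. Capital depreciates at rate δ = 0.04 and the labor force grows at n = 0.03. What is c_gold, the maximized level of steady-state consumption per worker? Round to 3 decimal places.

Break-even investment rate: n + δ = 0.03 + 0.04 = 0.07.
Setting f'(k) = n+δ gives 0.41·k^(0.41−1) = 0.07, hence k_gold = (0.41/0.07)^(1/0.59) ≈ 20.0061.
y_gold = 20.0061^0.41 ≈ 3.4157.
c_gold = y_gold − (n+δ)·k_gold = 3.4157 − 0.07·20.0061 ≈ 2.0152.

c_gold ≈ 2.015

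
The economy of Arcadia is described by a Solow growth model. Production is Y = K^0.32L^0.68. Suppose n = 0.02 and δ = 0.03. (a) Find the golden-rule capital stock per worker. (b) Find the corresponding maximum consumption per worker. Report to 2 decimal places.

(a) k_gold ≈ 15.33; (b) c_gold ≈ 1.63

Capital per worker breaks even when investment replaces (n + δ)·k; here n + δ = 0.05.
Golden rule sets MPK = n+δ: 0.32·k^(0.32−1) = 0.05, so k_gold = (0.32/0.05)^(1/0.68) ≈ 15.3306.
y_gold = 15.3306^0.32 ≈ 2.3954; c_gold = y_gold − 0.05·k_gold ≈ 1.6289.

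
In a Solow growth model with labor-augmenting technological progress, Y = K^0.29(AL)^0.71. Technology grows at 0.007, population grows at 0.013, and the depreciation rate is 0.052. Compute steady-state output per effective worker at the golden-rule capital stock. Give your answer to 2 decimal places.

y_gold ≈ 1.77

Break-even investment rate: n + g + δ = 0.013 + 0.007 + 0.052 = 0.072.
At the golden rule the marginal product of capital equals n+g+δ: 0.29·k^(0.29−1) = 0.072. Solving, k_gold = (0.29/0.072)^(1/0.71) ≈ 7.1155.
Output: y_gold = k_gold^0.29 = 7.1155^0.29 ≈ 1.7666.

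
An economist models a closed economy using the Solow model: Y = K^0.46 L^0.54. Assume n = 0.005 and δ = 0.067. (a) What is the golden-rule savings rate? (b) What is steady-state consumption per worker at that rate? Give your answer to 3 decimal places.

Break-even investment rate: n + δ = 0.005 + 0.067 = 0.072.
For Cobb-Douglas, s_gold equals capital's share: s_gold = 0.46.
At the golden rule the marginal product of capital equals n+δ: 0.46·k^(0.46−1) = 0.072. Solving, k_gold = (0.46/0.072)^(1/0.54) ≈ 31.0119.
y_gold = 31.0119^0.46 ≈ 4.8540; c_gold = (1−0.46)·y_gold ≈ 2.6212.

(a) s_gold = 0.460; (b) c_gold ≈ 2.621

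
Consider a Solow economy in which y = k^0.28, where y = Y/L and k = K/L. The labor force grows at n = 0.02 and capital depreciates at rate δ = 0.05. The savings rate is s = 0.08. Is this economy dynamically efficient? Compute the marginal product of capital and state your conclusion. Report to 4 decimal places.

The effective depreciation rate is n + δ = 0.02 + 0.05 = 0.07.
Steady-state k*: s·k^0.28 = 0.07·k gives k* = (0.08/0.07)^(1/0.72) ≈ 1.2038.
MPK = 0.28·1.2038^(-0.72) ≈ 0.2450.
MPK > n+δ = 0.07, so the economy is dynamically efficient (under-saving).

dynamically efficient; MPK ≈ 0.2450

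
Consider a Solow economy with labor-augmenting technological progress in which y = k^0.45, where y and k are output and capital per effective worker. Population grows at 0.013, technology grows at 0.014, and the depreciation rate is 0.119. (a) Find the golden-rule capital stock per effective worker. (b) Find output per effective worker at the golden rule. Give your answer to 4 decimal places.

(a) k_gold ≈ 7.7417; (b) y_gold ≈ 2.5117

n + g + δ = 0.013 + 0.014 + 0.119 = 0.146.
Golden rule sets MPK = n+g+δ: 0.45·k^(0.45−1) = 0.146, so k_gold = (0.45/0.146)^(1/0.55) ≈ 7.7417.
y_gold = 7.7417^0.45 ≈ 2.5117.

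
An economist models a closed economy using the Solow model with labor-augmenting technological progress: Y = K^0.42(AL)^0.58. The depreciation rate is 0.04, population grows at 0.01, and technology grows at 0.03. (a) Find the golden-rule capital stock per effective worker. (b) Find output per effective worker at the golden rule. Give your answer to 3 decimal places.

(a) k_gold ≈ 17.444; (b) y_gold ≈ 3.323

Break-even investment rate: n + g + δ = 0.01 + 0.03 + 0.04 = 0.08.
At the golden rule the marginal product of capital equals n+g+δ: 0.42·k^(0.42−1) = 0.08. Solving, k_gold = (0.42/0.08)^(1/0.58) ≈ 17.4443.
y_gold = 17.4443^0.42 ≈ 3.3227.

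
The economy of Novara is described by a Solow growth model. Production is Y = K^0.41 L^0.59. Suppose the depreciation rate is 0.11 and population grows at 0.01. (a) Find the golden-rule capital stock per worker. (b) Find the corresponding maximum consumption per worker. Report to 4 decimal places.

n + δ = 0.01 + 0.11 = 0.12.
Setting f'(k) = n+δ gives 0.41·k^(0.41−1) = 0.12, hence k_gold = (0.41/0.12)^(1/0.59) ≈ 8.0244.
y_gold = 8.0244^0.41 ≈ 2.3486; c_gold = y_gold − 0.12·k_gold ≈ 1.3857.

(a) k_gold ≈ 8.0244; (b) c_gold ≈ 1.3857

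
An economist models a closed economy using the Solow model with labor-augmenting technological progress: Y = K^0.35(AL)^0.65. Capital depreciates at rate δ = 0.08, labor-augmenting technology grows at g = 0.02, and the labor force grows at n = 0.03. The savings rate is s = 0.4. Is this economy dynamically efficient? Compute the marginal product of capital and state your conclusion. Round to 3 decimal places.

dynamically inefficient; MPK ≈ 0.114

The effective depreciation rate is n + g + δ = 0.03 + 0.02 + 0.08 = 0.13.
Steady-state k*: s·k^0.35 = 0.13·k gives k* = (0.4/0.13)^(1/0.65) ≈ 5.6357.
MPK = 0.35·5.6357^(-0.65) ≈ 0.1137.
MPK < n+g+δ = 0.13, so the economy is dynamically inefficient (over-saving).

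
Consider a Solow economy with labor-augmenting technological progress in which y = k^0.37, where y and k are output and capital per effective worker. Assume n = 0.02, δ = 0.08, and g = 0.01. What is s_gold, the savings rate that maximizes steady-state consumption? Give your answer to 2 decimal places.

Break-even investment rate: n + g + δ = 0.02 + 0.01 + 0.08 = 0.11.
At the golden rule MPK = n+g+δ, and in any Cobb-Douglas steady state s = (n+g+δ)·k/y = MPK·k/y = capital's share 0.37.

s_gold = 0.37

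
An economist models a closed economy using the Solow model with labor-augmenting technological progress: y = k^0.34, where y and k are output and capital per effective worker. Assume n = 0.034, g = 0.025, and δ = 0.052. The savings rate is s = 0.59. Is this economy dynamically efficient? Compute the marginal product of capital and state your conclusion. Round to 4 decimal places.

Capital per effective worker breaks even when investment replaces (n + g + δ)·k; here n + g + δ = 0.111.
Steady-state k*: s·k^0.34 = 0.111·k gives k* = (0.59/0.111)^(1/0.66) ≈ 12.5686.
MPK = 0.34·12.5686^(-0.66) ≈ 0.0640.
MPK < n+g+δ = 0.111, so the economy is dynamically inefficient (over-saving).

dynamically inefficient; MPK ≈ 0.0640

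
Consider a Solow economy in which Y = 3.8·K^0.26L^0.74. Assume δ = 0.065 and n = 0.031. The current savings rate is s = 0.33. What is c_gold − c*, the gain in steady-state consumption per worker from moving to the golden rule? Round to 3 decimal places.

Δc ≈ 0.099

n + δ = 0.031 + 0.065 = 0.096.
Current steady state (s = 0.33): k* = (0.33·3.8/0.096)^(1/0.74) ≈ 32.2213, y* = 3.8·32.2213^0.26 ≈ 9.3735, c* = (1−0.33)·9.3735 ≈ 6.2802.
Setting f'(k) = n+δ gives 0.26·3.8·k^(0.26−1) = 0.096, hence k_gold = (0.26·3.8/0.096)^(1/0.74) ≈ 23.3466.
y_gold = 3.8·23.3466^0.26 ≈ 8.6203, c_gold = y_gold − 0.096·k_gold ≈ 6.3790.
Gain: Δc = 6.3790 − 6.2802 ≈ 0.0988.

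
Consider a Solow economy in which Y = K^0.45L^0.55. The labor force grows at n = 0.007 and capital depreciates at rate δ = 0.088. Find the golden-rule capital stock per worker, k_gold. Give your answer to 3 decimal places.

n + δ = 0.007 + 0.088 = 0.095.
At the golden rule the marginal product of capital equals n+δ: 0.45·k^(0.45−1) = 0.095. Solving, k_gold = (0.45/0.095)^(1/0.55) ≈ 16.9107.

k_gold ≈ 16.911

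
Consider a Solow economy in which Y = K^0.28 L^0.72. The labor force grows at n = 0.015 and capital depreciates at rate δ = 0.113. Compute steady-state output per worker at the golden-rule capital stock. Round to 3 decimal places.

y_gold ≈ 1.356

Capital per worker breaks even when investment replaces (n + δ)·k; here n + δ = 0.128.
At the golden rule the marginal product of capital equals n+δ: 0.28·k^(0.28−1) = 0.128. Solving, k_gold = (0.28/0.128)^(1/0.72) ≈ 2.9659.
Output: y_gold = k_gold^0.28 = 2.9659^0.28 ≈ 1.3558.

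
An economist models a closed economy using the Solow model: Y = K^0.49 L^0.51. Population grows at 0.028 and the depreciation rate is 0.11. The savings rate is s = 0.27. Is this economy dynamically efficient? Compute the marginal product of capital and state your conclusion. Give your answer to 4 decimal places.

dynamically efficient; MPK ≈ 0.2504

Capital per worker breaks even when investment replaces (n + δ)·k; here n + δ = 0.138.
Steady-state k*: s·k^0.49 = 0.138·k gives k* = (0.27/0.138)^(1/0.51) ≈ 3.7285.
MPK = 0.49·3.7285^(-0.51) ≈ 0.2504.
MPK > n+δ = 0.138, so the economy is dynamically efficient (under-saving).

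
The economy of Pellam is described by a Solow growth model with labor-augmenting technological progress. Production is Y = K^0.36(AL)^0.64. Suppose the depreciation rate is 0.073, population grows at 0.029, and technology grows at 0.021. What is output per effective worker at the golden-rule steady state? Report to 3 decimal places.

n + g + δ = 0.029 + 0.021 + 0.073 = 0.123.
Setting f'(k) = n+g+δ gives 0.36·k^(0.36−1) = 0.123, hence k_gold = (0.36/0.123)^(1/0.64) ≈ 5.3548.
Output: y_gold = k_gold^0.36 = 5.3548^0.36 ≈ 1.8296.

y_gold ≈ 1.830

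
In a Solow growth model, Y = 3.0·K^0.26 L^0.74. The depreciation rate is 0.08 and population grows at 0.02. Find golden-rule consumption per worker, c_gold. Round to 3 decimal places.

c_gold ≈ 4.569

n + δ = 0.02 + 0.08 = 0.1.
Setting f'(k) = n+δ gives 0.26·3.0·k^(0.26−1) = 0.1, hence k_gold = (0.26·3.0/0.1)^(1/0.74) ≈ 16.0522.
y_gold = 3.0·16.0522^0.26 ≈ 6.1739.
c_gold = y_gold − (n+δ)·k_gold = 6.1739 − 0.1·16.0522 ≈ 4.5687.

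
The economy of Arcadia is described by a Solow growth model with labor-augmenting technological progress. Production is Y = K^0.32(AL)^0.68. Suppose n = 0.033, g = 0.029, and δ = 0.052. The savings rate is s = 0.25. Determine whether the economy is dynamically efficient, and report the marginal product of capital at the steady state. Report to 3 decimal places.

Capital per effective worker breaks even when investment replaces (n + g + δ)·k; here n + g + δ = 0.114.
Steady-state k*: s·k^0.32 = 0.114·k gives k* = (0.25/0.114)^(1/0.68) ≈ 3.1734.
MPK = 0.32·3.1734^(-0.68) ≈ 0.1459.
MPK > n+g+δ = 0.114, so the economy is dynamically efficient (under-saving).

dynamically efficient; MPK ≈ 0.146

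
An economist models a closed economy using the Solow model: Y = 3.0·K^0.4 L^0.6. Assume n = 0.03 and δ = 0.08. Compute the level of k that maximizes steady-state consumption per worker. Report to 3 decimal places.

Break-even investment rate: n + δ = 0.03 + 0.08 = 0.11.
At the golden rule the marginal product of capital equals n+δ: 0.4·3.0·k^(0.4−1) = 0.11. Solving, k_gold = (0.4·3.0/0.11)^(1/0.6) ≈ 53.6596.

k_gold ≈ 53.660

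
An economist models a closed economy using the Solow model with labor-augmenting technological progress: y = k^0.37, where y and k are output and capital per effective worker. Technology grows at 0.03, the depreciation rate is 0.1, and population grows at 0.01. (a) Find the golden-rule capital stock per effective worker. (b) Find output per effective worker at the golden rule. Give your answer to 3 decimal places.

(a) k_gold ≈ 4.677; (b) y_gold ≈ 1.770

Break-even investment rate: n + g + δ = 0.01 + 0.03 + 0.1 = 0.14.
At the golden rule the marginal product of capital equals n+g+δ: 0.37·k^(0.37−1) = 0.14. Solving, k_gold = (0.37/0.14)^(1/0.63) ≈ 4.6769.
y_gold = 4.6769^0.37 ≈ 1.7696.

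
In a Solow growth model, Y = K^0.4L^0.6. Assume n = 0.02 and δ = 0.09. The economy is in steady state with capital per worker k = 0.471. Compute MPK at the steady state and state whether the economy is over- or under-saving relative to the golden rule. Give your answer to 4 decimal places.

under-saving; MPK ≈ 0.6284

n + δ = 0.02 + 0.09 = 0.11.
MPK = 0.4·k^(0.4−1) = 0.4·0.471^(-0.6) ≈ 0.6284.
MPK > 0.11, so the economy is dynamically efficient (under-saving).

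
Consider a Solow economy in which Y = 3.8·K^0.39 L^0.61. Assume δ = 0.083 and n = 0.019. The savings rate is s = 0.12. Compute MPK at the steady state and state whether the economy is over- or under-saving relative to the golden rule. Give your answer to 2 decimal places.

under-saving; MPK ≈ 0.33

n + δ = 0.019 + 0.083 = 0.102.
Steady-state k*: s·A·k^0.39 = 0.102·k gives k* = (0.12·3.8/0.102)^(1/0.61) ≈ 11.6459.
MPK = 0.39·3.8·11.6459^(-0.61) ≈ 0.3315.
MPK > n+δ = 0.102, so the economy is dynamically efficient (under-saving).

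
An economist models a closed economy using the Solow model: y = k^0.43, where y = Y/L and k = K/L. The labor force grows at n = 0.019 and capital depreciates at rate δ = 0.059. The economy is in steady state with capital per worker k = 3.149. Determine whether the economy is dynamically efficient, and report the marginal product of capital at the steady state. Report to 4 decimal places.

dynamically efficient; MPK ≈ 0.2236

The effective depreciation rate is n + δ = 0.019 + 0.059 = 0.078.
MPK = 0.43·k^(0.43−1) = 0.43·3.149^(-0.57) ≈ 0.2236.
MPK > 0.078, so the economy is dynamically efficient (under-saving).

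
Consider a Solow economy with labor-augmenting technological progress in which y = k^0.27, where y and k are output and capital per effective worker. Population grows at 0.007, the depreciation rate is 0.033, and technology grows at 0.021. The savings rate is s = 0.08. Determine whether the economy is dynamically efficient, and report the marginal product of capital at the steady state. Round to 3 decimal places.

Capital per effective worker breaks even when investment replaces (n + g + δ)·k; here n + g + δ = 0.061.
Steady-state k*: s·k^0.27 = 0.061·k gives k* = (0.08/0.061)^(1/0.73) ≈ 1.4498.
MPK = 0.27·1.4498^(-0.73) ≈ 0.2059.
MPK > n+g+δ = 0.061, so the economy is dynamically efficient (under-saving).

dynamically efficient; MPK ≈ 0.206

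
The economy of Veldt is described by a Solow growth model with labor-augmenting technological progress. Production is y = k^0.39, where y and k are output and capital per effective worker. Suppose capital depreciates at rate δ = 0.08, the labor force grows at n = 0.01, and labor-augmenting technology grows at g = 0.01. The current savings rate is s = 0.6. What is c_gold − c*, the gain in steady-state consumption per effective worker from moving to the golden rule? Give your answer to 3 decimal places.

Δc ≈ 0.199

The effective depreciation rate is n + g + δ = 0.01 + 0.01 + 0.08 = 0.1.
Current steady state (s = 0.6): k* = (0.6/0.1)^(1/0.61) ≈ 18.8650, y* = 18.8650^0.39 ≈ 3.1442, c* = (1−0.6)·3.1442 ≈ 1.2577.
Setting f'(k) = n+g+δ gives 0.39·k^(0.39−1) = 0.1, hence k_gold = (0.39/0.1)^(1/0.61) ≈ 9.3102.
y_gold = 9.3102^0.39 ≈ 2.3872, c_gold = y_gold − 0.1·k_gold ≈ 1.4562.
Gain: Δc = 1.4562 − 1.2577 ≈ 0.1985.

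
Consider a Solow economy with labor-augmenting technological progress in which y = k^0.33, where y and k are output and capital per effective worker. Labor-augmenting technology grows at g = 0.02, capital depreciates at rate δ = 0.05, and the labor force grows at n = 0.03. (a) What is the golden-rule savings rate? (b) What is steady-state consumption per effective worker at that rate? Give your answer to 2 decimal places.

Break-even investment rate: n + g + δ = 0.03 + 0.02 + 0.05 = 0.1.
For Cobb-Douglas, s_gold equals capital's share: s_gold = 0.33.
Golden rule sets MPK = n+g+δ: 0.33·k^(0.33−1) = 0.1, so k_gold = (0.33/0.1)^(1/0.67) ≈ 5.9416.
y_gold = 5.9416^0.33 ≈ 1.8005; c_gold = (1−0.33)·y_gold ≈ 1.2063.

(a) s_gold = 0.33; (b) c_gold ≈ 1.21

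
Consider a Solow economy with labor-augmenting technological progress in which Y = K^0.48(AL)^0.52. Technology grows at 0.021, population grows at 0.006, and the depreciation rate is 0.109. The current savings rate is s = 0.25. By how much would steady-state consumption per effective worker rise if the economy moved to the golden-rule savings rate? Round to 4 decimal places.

n + g + δ = 0.006 + 0.021 + 0.109 = 0.136.
Current steady state (s = 0.25): k* = (0.25/0.136)^(1/0.52) ≈ 3.2245, y* = 3.2245^0.48 ≈ 1.7541, c* = (1−0.25)·1.7541 ≈ 1.3156.
At the golden rule the marginal product of capital equals n+g+δ: 0.48·k^(0.48−1) = 0.136. Solving, k_gold = (0.48/0.136)^(1/0.52) ≈ 11.3051.
y_gold = 11.3051^0.48 ≈ 3.2031, c_gold = y_gold − 0.136·k_gold ≈ 1.6656.
Gain: Δc = 1.6656 − 1.3156 ≈ 0.3500.

Δc ≈ 0.3500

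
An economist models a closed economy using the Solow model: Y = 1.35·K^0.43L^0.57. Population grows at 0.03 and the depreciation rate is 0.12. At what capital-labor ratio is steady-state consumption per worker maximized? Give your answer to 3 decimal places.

k_gold ≈ 10.742

The effective depreciation rate is n + δ = 0.03 + 0.12 = 0.15.
At the golden rule the marginal product of capital equals n+δ: 0.43·1.35·k^(0.43−1) = 0.15. Solving, k_gold = (0.43·1.35/0.15)^(1/0.57) ≈ 10.7417.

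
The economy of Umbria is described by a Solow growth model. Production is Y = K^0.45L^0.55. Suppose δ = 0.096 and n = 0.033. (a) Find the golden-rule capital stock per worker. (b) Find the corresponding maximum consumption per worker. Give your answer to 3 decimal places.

(a) k_gold ≈ 9.696; (b) c_gold ≈ 1.529

The effective depreciation rate is n + δ = 0.033 + 0.096 = 0.129.
At the golden rule the marginal product of capital equals n+δ: 0.45·k^(0.45−1) = 0.129. Solving, k_gold = (0.45/0.129)^(1/0.55) ≈ 9.6959.
y_gold = 9.6959^0.45 ≈ 2.7795; c_gold = y_gold − 0.129·k_gold ≈ 1.5287.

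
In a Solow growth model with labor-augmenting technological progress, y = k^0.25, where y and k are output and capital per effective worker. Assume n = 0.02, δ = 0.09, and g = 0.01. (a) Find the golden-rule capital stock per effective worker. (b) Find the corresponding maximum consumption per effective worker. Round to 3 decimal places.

n + g + δ = 0.02 + 0.01 + 0.09 = 0.12.
Maximizing c = f(k) − (n+g+δ)·k gives f'(k) = n+g+δ, i.e. 0.25·k^(0.25−1) = 0.12, so k_gold = (0.25/0.12)^(1/0.75) ≈ 2.6608.
y_gold = 2.6608^0.25 ≈ 1.2772; c_gold = y_gold − 0.12·k_gold ≈ 0.9579.

(a) k_gold ≈ 2.661; (b) c_gold ≈ 0.958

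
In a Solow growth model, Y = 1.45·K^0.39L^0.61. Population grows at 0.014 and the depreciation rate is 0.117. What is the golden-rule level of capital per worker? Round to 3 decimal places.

k_gold ≈ 10.996

Capital per worker breaks even when investment replaces (n + δ)·k; here n + δ = 0.131.
Setting f'(k) = n+δ gives 0.39·1.45·k^(0.39−1) = 0.131, hence k_gold = (0.39·1.45/0.131)^(1/0.61) ≈ 10.9963.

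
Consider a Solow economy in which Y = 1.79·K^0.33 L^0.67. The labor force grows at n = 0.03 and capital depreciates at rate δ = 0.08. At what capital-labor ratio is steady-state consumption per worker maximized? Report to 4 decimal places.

k_gold ≈ 12.2889

Capital per worker breaks even when investment replaces (n + δ)·k; here n + δ = 0.11.
At the golden rule the marginal product of capital equals n+δ: 0.33·1.79·k^(0.33−1) = 0.11. Solving, k_gold = (0.33·1.79/0.11)^(1/0.67) ≈ 12.2889.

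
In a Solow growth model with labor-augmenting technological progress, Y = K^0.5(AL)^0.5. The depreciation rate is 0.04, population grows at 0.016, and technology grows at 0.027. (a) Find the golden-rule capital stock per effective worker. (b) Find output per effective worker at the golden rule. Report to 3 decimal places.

(a) k_gold ≈ 36.290; (b) y_gold ≈ 6.024

Break-even investment rate: n + g + δ = 0.016 + 0.027 + 0.04 = 0.083.
Maximizing c = f(k) − (n+g+δ)·k gives f'(k) = n+g+δ, i.e. 0.5·k^(0.5−1) = 0.083, so k_gold = (0.5/0.083)^(1/0.5) ≈ 36.2897.
y_gold = 36.2897^0.5 ≈ 6.0241.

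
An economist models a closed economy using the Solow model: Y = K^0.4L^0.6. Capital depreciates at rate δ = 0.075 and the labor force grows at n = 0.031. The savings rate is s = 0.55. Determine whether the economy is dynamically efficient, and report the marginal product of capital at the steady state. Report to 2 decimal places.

dynamically inefficient; MPK ≈ 0.08

Break-even investment rate: n + δ = 0.031 + 0.075 = 0.106.
Steady-state k*: s·k^0.4 = 0.106·k gives k* = (0.55/0.106)^(1/0.6) ≈ 15.5511.
MPK = 0.4·15.5511^(-0.6) ≈ 0.0771.
MPK < n+δ = 0.106, so the economy is dynamically inefficient (over-saving).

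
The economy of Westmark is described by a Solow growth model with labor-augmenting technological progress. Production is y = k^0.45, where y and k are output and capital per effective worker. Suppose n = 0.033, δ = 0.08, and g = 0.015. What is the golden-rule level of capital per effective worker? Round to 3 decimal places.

The effective depreciation rate is n + g + δ = 0.033 + 0.015 + 0.08 = 0.128.
Setting f'(k) = n+g+δ gives 0.45·k^(0.45−1) = 0.128, hence k_gold = (0.45/0.128)^(1/0.55) ≈ 9.8340.

k_gold ≈ 9.834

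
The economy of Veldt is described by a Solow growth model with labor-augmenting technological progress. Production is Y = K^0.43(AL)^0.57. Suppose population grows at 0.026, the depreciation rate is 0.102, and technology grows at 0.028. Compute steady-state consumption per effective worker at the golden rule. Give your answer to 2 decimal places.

The effective depreciation rate is n + g + δ = 0.026 + 0.028 + 0.102 = 0.156.
At the golden rule the marginal product of capital equals n+g+δ: 0.43·k^(0.43−1) = 0.156. Solving, k_gold = (0.43/0.156)^(1/0.57) ≈ 5.9229.
y_gold = 5.9229^0.43 ≈ 2.1488.
c_gold = y_gold − (n+g+δ)·k_gold = 2.1488 − 0.156·5.9229 ≈ 1.2248.

c_gold ≈ 1.22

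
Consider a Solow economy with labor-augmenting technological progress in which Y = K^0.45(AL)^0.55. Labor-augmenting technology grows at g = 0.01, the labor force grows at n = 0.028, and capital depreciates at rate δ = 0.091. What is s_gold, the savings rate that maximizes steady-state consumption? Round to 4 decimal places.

n + g + δ = 0.028 + 0.01 + 0.091 = 0.129.
At the golden rule MPK = n+g+δ, and in any Cobb-Douglas steady state s = (n+g+δ)·k/y = MPK·k/y = capital's share 0.45.

s_gold = 0.4500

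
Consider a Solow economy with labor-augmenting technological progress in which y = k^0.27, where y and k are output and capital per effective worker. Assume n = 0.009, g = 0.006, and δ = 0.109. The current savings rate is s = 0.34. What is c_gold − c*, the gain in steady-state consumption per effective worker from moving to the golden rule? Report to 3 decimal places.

Break-even investment rate: n + g + δ = 0.009 + 0.006 + 0.109 = 0.124.
Current steady state (s = 0.34): k* = (0.34/0.124)^(1/0.73) ≈ 3.9818, y* = 3.9818^0.27 ≈ 1.4522, c* = (1−0.34)·1.4522 ≈ 0.9584.
Maximizing c = f(k) − (n+g+δ)·k gives f'(k) = n+g+δ, i.e. 0.27·k^(0.27−1) = 0.124, so k_gold = (0.27/0.124)^(1/0.73) ≈ 2.9036.
y_gold = 2.9036^0.27 ≈ 1.3335, c_gold = y_gold − 0.124·k_gold ≈ 0.9735.
Gain: Δc = 0.9735 − 0.9584 ≈ 0.0150.

Δc ≈ 0.015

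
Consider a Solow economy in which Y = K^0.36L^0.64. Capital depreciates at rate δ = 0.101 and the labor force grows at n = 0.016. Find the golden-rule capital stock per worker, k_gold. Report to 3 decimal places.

Break-even investment rate: n + δ = 0.016 + 0.101 = 0.117.
Setting f'(k) = n+δ gives 0.36·k^(0.36−1) = 0.117, hence k_gold = (0.36/0.117)^(1/0.64) ≈ 5.7900.

k_gold ≈ 5.790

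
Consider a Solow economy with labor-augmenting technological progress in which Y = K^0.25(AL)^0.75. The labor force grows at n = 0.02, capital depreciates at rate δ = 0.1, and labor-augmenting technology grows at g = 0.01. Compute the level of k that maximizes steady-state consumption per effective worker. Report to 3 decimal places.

k_gold ≈ 2.391

n + g + δ = 0.02 + 0.01 + 0.1 = 0.13.
Maximizing c = f(k) − (n+g+δ)·k gives f'(k) = n+g+δ, i.e. 0.25·k^(0.25−1) = 0.13, so k_gold = (0.25/0.13)^(1/0.75) ≈ 2.3915.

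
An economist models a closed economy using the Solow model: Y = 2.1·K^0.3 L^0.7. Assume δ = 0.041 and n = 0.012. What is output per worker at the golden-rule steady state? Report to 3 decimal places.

n + δ = 0.012 + 0.041 = 0.053.
Golden rule sets MPK = n+δ: 0.3·2.1·k^(0.3−1) = 0.053, so k_gold = (0.3·2.1/0.053)^(1/0.7) ≈ 34.3405.
Output: y_gold = 2.1·k_gold^0.3 = 2.1·34.3405^0.3 ≈ 6.0668.

y_gold ≈ 6.067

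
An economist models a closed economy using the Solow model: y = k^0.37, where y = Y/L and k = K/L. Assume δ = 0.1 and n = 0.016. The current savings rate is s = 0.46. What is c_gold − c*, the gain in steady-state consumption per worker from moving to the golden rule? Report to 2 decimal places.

Capital per worker breaks even when investment replaces (n + δ)·k; here n + δ = 0.116.
Current steady state (s = 0.46): k* = (0.46/0.116)^(1/0.63) ≈ 8.9060, y* = 8.9060^0.37 ≈ 2.2459, c* = (1−0.46)·2.2459 ≈ 1.2128.
Golden rule sets MPK = n+δ: 0.37·k^(0.37−1) = 0.116, so k_gold = (0.37/0.116)^(1/0.63) ≈ 6.3037.
y_gold = 6.3037^0.37 ≈ 1.9763, c_gold = y_gold − 0.116·k_gold ≈ 1.2451.
Gain: Δc = 1.2451 − 1.2128 ≈ 0.0323.

Δc ≈ 0.03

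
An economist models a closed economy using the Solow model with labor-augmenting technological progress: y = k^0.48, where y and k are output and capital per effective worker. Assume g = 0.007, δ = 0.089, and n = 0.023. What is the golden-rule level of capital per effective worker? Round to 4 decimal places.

The effective depreciation rate is n + g + δ = 0.023 + 0.007 + 0.089 = 0.119.
Golden rule sets MPK = n+g+δ: 0.48·k^(0.48−1) = 0.119, so k_gold = (0.48/0.119)^(1/0.52) ≈ 14.6149.

k_gold ≈ 14.6149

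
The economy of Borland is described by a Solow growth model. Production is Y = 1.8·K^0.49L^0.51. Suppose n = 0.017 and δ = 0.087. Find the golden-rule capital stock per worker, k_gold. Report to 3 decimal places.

k_gold ≈ 66.140

n + δ = 0.017 + 0.087 = 0.104.
Setting f'(k) = n+δ gives 0.49·1.8·k^(0.49−1) = 0.104, hence k_gold = (0.49·1.8/0.104)^(1/0.51) ≈ 66.1396.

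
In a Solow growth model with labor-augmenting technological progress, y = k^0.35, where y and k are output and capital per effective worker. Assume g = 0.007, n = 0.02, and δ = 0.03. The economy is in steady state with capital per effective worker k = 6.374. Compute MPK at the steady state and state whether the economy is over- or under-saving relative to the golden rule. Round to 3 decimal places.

n + g + δ = 0.02 + 0.007 + 0.03 = 0.057.
MPK = 0.35·k^(0.35−1) = 0.35·6.374^(-0.65) ≈ 0.1050.
MPK > 0.057, so the economy is dynamically efficient (under-saving).

under-saving; MPK ≈ 0.105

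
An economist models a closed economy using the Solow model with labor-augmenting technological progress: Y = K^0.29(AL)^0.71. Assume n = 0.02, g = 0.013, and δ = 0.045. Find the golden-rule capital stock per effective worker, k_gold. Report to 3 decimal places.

The effective depreciation rate is n + g + δ = 0.02 + 0.013 + 0.045 = 0.078.
At the golden rule the marginal product of capital equals n+g+δ: 0.29·k^(0.29−1) = 0.078. Solving, k_gold = (0.29/0.078)^(1/0.71) ≈ 6.3569.

k_gold ≈ 6.357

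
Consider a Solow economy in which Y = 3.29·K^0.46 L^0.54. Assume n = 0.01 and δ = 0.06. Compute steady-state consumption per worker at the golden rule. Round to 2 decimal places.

Capital per worker breaks even when investment replaces (n + δ)·k; here n + δ = 0.07.
Setting f'(k) = n+δ gives 0.46·3.29·k^(0.46−1) = 0.07, hence k_gold = (0.46·3.29/0.07)^(1/0.54) ≈ 296.4524.
y_gold = 3.29·296.4524^0.46 ≈ 45.1123.
c_gold = y_gold − (n+δ)·k_gold = 45.1123 − 0.07·296.4524 ≈ 24.3607.

c_gold ≈ 24.36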